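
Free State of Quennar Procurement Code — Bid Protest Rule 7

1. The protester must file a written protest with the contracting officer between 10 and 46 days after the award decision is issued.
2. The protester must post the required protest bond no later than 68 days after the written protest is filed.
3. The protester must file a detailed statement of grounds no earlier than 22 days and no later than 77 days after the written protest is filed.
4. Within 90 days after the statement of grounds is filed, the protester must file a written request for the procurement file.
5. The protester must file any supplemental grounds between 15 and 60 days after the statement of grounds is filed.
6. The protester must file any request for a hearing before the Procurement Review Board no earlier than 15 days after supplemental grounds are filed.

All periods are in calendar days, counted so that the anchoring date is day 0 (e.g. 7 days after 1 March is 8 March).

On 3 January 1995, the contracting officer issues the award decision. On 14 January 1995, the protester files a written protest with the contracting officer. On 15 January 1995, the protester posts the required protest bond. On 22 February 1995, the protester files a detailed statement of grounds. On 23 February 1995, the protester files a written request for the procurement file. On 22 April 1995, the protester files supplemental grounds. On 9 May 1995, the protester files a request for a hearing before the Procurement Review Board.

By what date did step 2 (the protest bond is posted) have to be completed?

Step 2 runs from 14 January 1995, when the written protest is filed. 68 days after 14 January 1995 is 23 March 1995.

23 March 1995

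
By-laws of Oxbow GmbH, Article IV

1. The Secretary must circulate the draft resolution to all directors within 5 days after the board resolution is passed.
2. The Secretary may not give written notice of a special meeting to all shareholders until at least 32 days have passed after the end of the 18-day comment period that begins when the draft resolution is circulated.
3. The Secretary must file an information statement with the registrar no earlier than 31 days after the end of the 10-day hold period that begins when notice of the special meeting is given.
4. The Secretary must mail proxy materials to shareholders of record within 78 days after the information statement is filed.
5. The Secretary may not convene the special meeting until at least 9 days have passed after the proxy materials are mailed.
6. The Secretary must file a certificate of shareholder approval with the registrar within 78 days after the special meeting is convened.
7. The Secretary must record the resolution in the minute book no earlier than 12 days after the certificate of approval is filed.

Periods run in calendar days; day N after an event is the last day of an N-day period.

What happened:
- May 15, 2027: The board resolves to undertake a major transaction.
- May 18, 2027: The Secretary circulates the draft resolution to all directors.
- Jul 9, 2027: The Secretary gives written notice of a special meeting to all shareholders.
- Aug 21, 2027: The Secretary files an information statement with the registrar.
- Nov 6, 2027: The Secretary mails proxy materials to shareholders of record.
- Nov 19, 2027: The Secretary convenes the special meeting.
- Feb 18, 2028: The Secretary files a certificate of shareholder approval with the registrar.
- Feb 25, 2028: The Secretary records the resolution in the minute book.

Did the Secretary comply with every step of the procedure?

Step 1 — counting 5 days from May 15, 2027 (when the board resolution is passed) gives a deadline of May 20, 2027; completed May 18, 2027, before the deadline.
Step 2 — must wait 32 days from Jun 5, 2027 (end of the 18-day comment period, which began when the draft resolution is circulated on May 18, 2027), so not before Jul 7, 2027; done Jul 9, 2027, after the minimum wait.
Step 3 — must wait 31 days from Jul 19, 2027 (end of the 10-day hold period, which began when notice of the special meeting is given on Jul 9, 2027), so not before Aug 19, 2027; done Aug 21, 2027 — permitted.
Step 4 — counting 78 days from Aug 21, 2027 (when the information statement is filed) gives a deadline of Nov 7, 2027; Nov 6, 2027 is within that limit.
Step 5 — must wait 9 days from Nov 6, 2027 (when the proxy materials are mailed), so not before Nov 15, 2027; Nov 19, 2027 is on or after that date.
Step 6 — counting 78 days from Nov 19, 2027 (when the special meeting is convened) gives a deadline of Feb 5, 2028; done Feb 18, 2028 — 13 days late.
Later steps need not be reached.

No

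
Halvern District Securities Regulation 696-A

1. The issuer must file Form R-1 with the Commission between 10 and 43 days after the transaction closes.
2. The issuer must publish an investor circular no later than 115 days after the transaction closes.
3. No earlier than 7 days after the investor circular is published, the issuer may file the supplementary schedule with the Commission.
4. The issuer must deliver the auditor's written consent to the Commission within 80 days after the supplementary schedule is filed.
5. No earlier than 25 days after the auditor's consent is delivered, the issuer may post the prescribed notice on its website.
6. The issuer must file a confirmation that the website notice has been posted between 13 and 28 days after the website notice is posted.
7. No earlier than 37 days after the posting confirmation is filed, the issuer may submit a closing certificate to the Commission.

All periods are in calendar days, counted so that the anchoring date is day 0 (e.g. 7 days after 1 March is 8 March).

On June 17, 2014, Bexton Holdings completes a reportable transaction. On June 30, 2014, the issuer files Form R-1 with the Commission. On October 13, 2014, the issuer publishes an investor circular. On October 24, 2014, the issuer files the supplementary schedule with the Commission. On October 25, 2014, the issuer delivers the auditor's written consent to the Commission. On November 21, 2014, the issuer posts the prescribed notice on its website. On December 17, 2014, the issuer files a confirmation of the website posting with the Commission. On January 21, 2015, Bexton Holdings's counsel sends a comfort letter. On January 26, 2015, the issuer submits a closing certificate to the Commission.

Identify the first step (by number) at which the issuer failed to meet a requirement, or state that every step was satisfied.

Step 2

(1) the permitted window runs from June 17, 2014 + 10 = June 27, 2014 to June 17, 2014 + 43 = July 30, 2014; done June 30, 2014 — within the window.
(2) due by June 17, 2014 + 115 days = October 10, 2014; done October 13, 2014 — 3 days late.
The analysis stops there.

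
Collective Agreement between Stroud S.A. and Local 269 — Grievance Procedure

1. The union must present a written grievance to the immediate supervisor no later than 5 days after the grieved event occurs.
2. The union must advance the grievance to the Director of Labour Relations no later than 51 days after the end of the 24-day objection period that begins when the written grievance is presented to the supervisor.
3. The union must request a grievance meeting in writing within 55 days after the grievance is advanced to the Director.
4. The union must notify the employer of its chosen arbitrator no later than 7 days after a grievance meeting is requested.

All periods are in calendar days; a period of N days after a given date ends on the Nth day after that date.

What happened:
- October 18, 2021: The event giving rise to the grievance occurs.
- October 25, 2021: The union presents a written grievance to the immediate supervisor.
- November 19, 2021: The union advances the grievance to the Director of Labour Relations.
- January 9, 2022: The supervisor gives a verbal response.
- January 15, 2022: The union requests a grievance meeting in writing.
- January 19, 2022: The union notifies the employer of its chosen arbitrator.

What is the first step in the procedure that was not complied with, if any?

Step 1 — counting 5 days from October 18, 2021 (when the grieved event occurs) gives a deadline of October 23, 2021; done October 25, 2021 — 2 days late.

Step 1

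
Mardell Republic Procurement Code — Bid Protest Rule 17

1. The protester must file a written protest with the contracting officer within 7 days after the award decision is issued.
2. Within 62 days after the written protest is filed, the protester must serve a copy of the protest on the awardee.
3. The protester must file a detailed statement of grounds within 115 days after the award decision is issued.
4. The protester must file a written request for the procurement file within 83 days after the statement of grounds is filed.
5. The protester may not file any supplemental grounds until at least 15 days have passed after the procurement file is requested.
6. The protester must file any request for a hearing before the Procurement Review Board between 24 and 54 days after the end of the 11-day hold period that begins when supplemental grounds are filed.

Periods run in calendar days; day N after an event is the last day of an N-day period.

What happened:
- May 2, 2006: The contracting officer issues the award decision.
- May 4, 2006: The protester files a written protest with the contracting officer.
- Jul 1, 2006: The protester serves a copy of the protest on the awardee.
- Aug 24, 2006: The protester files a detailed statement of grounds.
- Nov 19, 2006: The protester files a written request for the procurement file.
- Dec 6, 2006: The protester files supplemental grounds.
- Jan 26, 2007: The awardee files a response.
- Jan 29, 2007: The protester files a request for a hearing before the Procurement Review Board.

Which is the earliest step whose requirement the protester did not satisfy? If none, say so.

Step 1: 7 days after May 2, 2006 (when the award decision is issued) is May 9, 2006; May 4, 2006 is within that limit.
Step 2: 62 days after May 4, 2006 (when the written protest is filed) is Jul 5, 2006; Jul 1, 2006 is within that limit.
Step 3: 115 days after May 2, 2006 (when the award decision is issued) is Aug 25, 2006; completed Aug 24, 2006, before the deadline.
Step 4: 83 days after Aug 24, 2006 (when the statement of grounds is filed) is Nov 15, 2006; Nov 19, 2006 misses that deadline by 4 days.
No need to go further; step 4 was not satisfied.

Step 4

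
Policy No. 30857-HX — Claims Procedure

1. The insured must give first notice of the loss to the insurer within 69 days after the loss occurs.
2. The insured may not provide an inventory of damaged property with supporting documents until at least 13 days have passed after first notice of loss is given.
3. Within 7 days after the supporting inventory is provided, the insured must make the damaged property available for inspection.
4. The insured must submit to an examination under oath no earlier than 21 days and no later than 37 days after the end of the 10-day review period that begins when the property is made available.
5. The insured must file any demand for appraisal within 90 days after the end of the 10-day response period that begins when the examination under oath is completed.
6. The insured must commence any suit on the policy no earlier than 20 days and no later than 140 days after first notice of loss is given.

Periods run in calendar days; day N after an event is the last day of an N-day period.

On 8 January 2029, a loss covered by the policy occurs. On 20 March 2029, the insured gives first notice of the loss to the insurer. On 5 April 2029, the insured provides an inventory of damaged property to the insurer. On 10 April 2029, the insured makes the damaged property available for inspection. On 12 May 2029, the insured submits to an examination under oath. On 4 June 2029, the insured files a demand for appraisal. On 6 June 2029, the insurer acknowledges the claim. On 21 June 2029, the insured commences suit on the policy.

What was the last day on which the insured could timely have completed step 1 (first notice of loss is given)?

Step 1 runs from 8 January 2029, when the loss occurs. 69 days after 8 January 2029 is 18 March 2029.

18 March 2029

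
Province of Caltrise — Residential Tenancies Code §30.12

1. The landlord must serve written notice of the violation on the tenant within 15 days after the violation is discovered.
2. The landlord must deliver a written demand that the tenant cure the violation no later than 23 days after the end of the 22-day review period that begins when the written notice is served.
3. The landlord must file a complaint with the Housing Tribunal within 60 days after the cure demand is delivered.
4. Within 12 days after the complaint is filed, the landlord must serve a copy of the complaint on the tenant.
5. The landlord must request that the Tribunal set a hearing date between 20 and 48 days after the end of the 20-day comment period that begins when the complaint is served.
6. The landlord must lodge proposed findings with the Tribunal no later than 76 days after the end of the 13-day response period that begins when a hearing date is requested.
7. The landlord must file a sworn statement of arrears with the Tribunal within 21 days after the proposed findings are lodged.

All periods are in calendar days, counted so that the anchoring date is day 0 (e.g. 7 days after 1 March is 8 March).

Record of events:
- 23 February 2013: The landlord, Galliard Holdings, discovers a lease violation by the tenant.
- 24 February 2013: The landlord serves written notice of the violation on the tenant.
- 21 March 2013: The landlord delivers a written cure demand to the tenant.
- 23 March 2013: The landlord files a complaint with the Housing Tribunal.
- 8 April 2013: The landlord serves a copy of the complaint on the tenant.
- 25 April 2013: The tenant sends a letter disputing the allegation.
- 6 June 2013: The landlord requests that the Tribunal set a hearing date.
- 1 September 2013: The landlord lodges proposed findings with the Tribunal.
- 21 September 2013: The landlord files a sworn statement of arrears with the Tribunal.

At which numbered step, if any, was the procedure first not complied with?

Step 1: 15 days after 23 February 2013 (when the violation is discovered) is 10 March 2013; completed 24 February 2013, before the deadline.
Step 2: 23 days after 18 March 2013 (end of the 22-day review period, which began when the written notice is served on 24 February 2013) is 10 April 2013; done 21 March 2013 — timely.
Step 3: 60 days after 21 March 2013 (when the cure demand is delivered) is 20 May 2013; completed 23 March 2013, before the deadline.
Step 4: 12 days after 23 March 2013 (when the complaint is filed) is 4 April 2013; 8 April 2013 misses that deadline by 4 days.

Step 4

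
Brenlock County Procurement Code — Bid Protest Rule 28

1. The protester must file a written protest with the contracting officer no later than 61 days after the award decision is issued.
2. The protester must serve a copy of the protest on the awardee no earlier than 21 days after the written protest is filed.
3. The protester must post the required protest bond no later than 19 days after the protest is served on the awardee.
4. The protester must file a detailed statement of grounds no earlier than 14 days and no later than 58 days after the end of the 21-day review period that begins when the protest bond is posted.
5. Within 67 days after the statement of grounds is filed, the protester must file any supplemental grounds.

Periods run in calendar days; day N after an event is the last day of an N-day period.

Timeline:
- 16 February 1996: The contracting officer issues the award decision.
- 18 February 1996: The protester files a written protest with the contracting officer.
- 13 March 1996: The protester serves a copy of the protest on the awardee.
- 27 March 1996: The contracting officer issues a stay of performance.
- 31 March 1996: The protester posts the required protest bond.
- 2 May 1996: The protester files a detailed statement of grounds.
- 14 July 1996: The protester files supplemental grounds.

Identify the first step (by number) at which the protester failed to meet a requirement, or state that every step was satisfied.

Step 4

Step 1 — counting 61 days from 16 February 1996 (when the award decision is issued) gives a deadline of 17 April 1996; 18 February 1996 is within that limit.
Step 2 — must wait 21 days from 18 February 1996 (when the written protest is filed), so not before 10 March 1996; done 13 March 1996, after the minimum wait.
Step 3 — counting 19 days from 13 March 1996 (when the protest is served on the awardee) gives a deadline of 1 April 1996; completed 31 March 1996, before the deadline.
Step 4 — 14 and 58 days from 21 April 1996 (end of the 21-day review period, which began when the protest bond is posted on 31 March 1996) are 5 May 1996 and 18 June 1996 respectively; done 2 May 1996 — 3 days before the window opened.
No need to go further; step 4 was not satisfied.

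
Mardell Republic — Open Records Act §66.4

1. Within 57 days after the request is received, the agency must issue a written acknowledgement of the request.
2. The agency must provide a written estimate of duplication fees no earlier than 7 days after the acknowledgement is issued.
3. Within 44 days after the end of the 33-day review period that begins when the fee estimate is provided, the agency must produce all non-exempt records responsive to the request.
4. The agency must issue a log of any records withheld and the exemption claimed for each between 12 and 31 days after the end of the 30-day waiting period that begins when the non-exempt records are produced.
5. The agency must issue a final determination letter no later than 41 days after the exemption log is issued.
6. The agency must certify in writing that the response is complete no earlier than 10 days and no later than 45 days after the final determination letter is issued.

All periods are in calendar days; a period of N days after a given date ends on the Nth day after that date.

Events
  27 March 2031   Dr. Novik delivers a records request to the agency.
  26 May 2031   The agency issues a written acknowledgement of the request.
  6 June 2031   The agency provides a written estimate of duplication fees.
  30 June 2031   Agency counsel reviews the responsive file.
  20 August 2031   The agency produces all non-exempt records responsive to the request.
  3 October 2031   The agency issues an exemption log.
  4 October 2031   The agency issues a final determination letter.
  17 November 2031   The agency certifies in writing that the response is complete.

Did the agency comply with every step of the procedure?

No

(1) due by 27 March 2031 + 57 days = 23 May 2031; not done until 26 May 2031, 3 days after the deadline.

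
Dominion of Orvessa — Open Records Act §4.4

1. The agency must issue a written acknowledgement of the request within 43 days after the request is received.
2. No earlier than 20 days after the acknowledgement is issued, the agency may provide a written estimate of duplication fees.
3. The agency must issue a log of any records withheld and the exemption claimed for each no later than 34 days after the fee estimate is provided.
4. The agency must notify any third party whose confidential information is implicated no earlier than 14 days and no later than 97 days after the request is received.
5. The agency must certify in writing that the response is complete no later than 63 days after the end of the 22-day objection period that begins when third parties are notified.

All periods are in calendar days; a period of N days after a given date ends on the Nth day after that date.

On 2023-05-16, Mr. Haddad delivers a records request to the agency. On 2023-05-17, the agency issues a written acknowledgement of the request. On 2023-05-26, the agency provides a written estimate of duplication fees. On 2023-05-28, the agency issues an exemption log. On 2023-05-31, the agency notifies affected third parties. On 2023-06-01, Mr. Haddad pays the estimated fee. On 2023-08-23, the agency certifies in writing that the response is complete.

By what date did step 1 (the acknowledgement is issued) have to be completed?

2023-06-28

Step 1 runs from 2023-05-16, when the request is received. 43 days after 2023-05-16 is 2023-06-28.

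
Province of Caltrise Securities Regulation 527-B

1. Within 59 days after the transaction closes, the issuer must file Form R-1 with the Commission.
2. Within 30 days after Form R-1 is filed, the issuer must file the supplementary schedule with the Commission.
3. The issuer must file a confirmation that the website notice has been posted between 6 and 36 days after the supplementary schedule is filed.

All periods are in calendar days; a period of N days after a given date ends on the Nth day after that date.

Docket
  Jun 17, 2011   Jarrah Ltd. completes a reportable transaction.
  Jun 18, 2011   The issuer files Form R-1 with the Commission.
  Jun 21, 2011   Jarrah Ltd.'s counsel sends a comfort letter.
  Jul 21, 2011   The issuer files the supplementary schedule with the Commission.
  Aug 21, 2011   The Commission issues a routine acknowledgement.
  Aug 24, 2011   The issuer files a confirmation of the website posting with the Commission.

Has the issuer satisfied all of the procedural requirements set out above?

Step 1 — counting 59 days from Jun 17, 2011 (when the transaction closes) gives a deadline of Aug 15, 2011; completed Jun 18, 2011, before the deadline.
Step 2 — counting 30 days from Jun 18, 2011 (when Form R-1 is filed) gives a deadline of Jul 18, 2011; not done until Jul 21, 2011, 3 days after the deadline.

No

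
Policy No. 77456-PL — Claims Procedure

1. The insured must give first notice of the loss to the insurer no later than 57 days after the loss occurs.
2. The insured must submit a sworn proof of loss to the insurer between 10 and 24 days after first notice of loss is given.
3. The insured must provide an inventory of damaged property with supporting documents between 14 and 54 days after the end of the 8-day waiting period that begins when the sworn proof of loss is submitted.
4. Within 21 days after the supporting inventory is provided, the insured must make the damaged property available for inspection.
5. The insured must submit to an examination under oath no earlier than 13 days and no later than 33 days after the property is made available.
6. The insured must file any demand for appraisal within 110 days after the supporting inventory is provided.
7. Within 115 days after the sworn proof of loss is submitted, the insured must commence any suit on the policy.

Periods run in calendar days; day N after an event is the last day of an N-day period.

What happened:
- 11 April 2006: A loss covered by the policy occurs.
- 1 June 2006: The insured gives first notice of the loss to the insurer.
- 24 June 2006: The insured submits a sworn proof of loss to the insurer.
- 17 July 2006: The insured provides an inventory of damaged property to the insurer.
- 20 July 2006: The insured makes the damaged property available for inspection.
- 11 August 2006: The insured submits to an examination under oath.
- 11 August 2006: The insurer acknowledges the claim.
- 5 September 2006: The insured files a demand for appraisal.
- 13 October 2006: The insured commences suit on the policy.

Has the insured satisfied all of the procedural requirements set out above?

Yes

Step 1: 57 days after 11 April 2006 (when the loss occurs) is 7 June 2006; 1 June 2006 is within that limit.
Step 2: the window is 10–24 days after 1 June 2006 (when first notice of loss is given), so 11 June 2006 through 25 June 2006; done 24 June 2006 — within the window.
Step 3: the window is 14–54 days after 2 July 2006 (end of the 8-day waiting period, which began when the sworn proof of loss is submitted on 24 June 2006), so 16 July 2006 through 25 August 2006; done 17 July 2006, which is between those dates.
Step 4: 21 days after 17 July 2006 (when the supporting inventory is provided) is 7 August 2006; completed 20 July 2006, before the deadline.
Step 5: the window is 13–33 days after 20 July 2006 (when the property is made available), so 2 August 2006 through 22 August 2006; 11 August 2006 falls inside that range.
Step 6: 110 days after 17 July 2006 (when the supporting inventory is provided) is 4 November 2006; 5 September 2006 is within that limit.
Step 7: 115 days after 24 June 2006 (when the sworn proof of loss is submitted) is 17 October 2006; done 13 October 2006 — timely.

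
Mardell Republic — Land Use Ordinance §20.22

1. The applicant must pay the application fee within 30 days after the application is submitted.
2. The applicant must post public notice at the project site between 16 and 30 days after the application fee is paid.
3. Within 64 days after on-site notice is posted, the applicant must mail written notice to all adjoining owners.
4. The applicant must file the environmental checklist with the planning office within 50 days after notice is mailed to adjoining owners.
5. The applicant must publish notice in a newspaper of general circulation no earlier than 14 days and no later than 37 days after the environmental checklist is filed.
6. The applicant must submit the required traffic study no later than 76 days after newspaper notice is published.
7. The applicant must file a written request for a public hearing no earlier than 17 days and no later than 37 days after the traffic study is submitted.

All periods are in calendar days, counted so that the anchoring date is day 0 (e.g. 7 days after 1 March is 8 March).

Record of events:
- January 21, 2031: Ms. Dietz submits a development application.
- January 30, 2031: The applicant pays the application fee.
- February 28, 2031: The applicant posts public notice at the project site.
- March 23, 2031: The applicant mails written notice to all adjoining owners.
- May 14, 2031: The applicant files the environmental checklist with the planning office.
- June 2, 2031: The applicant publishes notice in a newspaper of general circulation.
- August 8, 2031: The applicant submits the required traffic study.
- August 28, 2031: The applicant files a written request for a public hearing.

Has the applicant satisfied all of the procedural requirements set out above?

Step 1 — counting 30 days from January 21, 2031 (when the application is submitted) gives a deadline of February 20, 2031; completed January 30, 2031, before the deadline.
Step 2 — 16 and 30 days from January 30, 2031 (when the application fee is paid) are February 15, 2031 and March 1, 2031 respectively; February 28, 2031 falls inside that range.
Step 3 — counting 64 days from February 28, 2031 (when on-site notice is posted) gives a deadline of May 3, 2031; completed March 23, 2031, before the deadline.
Step 4 — counting 50 days from March 23, 2031 (when notice is mailed to adjoining owners) gives a deadline of May 12, 2031; not done until May 14, 2031, 2 days after the deadline.

No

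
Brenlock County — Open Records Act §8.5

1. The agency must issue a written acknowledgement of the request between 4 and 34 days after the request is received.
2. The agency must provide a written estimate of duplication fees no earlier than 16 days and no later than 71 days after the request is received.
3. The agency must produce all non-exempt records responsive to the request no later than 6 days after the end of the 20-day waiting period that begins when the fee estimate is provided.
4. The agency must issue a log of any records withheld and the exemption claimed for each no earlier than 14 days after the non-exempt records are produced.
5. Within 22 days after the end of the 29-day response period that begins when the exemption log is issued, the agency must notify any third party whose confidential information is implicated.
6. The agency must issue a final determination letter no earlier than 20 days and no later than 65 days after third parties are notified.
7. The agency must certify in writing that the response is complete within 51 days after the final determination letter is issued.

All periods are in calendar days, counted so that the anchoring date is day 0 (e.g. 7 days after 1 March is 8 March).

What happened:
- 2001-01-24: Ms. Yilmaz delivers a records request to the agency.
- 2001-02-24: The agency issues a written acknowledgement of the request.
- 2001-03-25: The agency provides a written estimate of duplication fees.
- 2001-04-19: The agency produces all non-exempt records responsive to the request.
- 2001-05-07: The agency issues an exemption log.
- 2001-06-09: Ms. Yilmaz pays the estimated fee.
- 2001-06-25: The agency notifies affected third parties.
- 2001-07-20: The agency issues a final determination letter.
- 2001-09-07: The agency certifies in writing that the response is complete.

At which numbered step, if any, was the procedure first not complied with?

None — every step was satisfied

Step 1: the window is 4–34 days after 2001-01-24 (when the request is received), so 2001-01-28 through 2001-02-27; done 2001-02-24, which is between those dates.
Step 2: the window is 16–71 days after 2001-01-24 (when the request is received), so 2001-02-09 through 2001-04-05; done 2001-03-25 — within the window.
Step 3: 6 days after 2001-04-14 (end of the 20-day waiting period, which began when the fee estimate is provided on 2001-03-25) is 2001-04-20; done 2001-04-19 — timely.
Step 4: the earliest permitted date is 14 days after 2001-04-19 (when the non-exempt records are produced), i.e. 2001-05-03; done 2001-05-07 — permitted.
Step 5: 22 days after 2001-06-05 (end of the 29-day response period, which began when the exemption log is issued on 2001-05-07) is 2001-06-27; completed 2001-06-25, before the deadline.
Step 6: the window is 20–65 days after 2001-06-25 (when third parties are notified), so 2001-07-15 through 2001-08-29; done 2001-07-20, which is between those dates.
Step 7: 51 days after 2001-07-20 (when the final determination letter is issued) is 2001-09-09; 2001-09-07 is within that limit.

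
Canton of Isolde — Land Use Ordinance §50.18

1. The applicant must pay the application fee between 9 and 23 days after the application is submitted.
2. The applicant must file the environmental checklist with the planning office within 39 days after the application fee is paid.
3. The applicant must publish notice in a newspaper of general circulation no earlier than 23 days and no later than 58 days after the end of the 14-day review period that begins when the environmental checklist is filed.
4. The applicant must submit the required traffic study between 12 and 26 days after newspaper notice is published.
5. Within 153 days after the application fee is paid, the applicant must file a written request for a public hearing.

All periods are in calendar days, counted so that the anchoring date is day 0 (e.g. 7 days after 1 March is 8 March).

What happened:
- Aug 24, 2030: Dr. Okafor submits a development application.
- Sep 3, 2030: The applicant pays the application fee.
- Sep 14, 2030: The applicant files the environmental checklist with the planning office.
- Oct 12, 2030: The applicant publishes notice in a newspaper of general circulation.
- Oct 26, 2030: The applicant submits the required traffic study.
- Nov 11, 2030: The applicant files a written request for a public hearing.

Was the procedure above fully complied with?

No

Step 1 — 9 and 23 days from Aug 24, 2030 (when the application is submitted) are Sep 2, 2030 and Sep 16, 2030 respectively; done Sep 3, 2030, which is between those dates.
Step 2 — counting 39 days from Sep 3, 2030 (when the application fee is paid) gives a deadline of Oct 12, 2030; done Sep 14, 2030 — timely.
Step 3 — 23 and 58 days from Sep 28, 2030 (end of the 14-day review period, which began when the environmental checklist is filed on Sep 14, 2030) are Oct 21, 2030 and Nov 25, 2030 respectively; done Oct 12, 2030 — 9 days before the window opened.
Later steps need not be reached.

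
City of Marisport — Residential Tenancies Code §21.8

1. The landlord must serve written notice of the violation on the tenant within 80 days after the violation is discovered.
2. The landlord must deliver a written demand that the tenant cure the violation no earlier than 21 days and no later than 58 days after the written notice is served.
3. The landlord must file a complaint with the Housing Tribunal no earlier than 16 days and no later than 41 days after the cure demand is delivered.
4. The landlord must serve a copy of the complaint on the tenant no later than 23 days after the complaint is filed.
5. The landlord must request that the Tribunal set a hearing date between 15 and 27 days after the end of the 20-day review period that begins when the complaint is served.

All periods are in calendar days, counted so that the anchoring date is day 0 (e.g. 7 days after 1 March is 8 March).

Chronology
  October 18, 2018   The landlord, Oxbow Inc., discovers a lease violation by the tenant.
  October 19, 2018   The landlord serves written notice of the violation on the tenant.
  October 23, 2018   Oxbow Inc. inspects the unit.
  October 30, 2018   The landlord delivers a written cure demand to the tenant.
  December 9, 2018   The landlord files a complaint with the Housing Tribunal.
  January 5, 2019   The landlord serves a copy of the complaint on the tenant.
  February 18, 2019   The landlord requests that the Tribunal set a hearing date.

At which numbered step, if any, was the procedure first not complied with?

Step 2

Step 1: 80 days after October 18, 2018 (when the violation is discovered) is January 6, 2019; completed October 19, 2018, before the deadline.
Step 2: the window is 21–58 days after October 19, 2018 (when the written notice is served), so November 9, 2018 through December 16, 2018; October 30, 2018 is 10 days too early.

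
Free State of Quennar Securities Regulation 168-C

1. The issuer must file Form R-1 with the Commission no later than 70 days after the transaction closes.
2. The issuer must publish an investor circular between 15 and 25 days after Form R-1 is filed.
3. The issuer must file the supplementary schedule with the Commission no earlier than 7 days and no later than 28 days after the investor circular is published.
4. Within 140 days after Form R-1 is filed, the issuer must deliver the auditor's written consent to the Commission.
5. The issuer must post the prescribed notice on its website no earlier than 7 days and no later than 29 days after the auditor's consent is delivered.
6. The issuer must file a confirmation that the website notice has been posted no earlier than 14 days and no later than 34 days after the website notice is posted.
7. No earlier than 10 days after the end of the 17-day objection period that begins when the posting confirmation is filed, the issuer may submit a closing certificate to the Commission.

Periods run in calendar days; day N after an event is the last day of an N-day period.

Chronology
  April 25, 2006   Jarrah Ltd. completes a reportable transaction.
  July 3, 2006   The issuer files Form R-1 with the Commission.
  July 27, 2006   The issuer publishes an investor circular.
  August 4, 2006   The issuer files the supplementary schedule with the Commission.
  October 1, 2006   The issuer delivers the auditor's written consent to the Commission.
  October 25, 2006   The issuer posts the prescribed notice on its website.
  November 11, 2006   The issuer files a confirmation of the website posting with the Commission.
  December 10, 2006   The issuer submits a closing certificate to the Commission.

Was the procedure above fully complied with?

Yes

Step 1 — counting 70 days from April 25, 2006 (when the transaction closes) gives a deadline of July 4, 2006; July 3, 2006 is within that limit.
Step 2 — 15 and 25 days from July 3, 2006 (when Form R-1 is filed) are July 18, 2006 and July 28, 2006 respectively; done July 27, 2006, which is between those dates.
Step 3 — 7 and 28 days from July 27, 2006 (when the investor circular is published) are August 3, 2006 and August 24, 2006 respectively; done August 4, 2006 — within the window.
Step 4 — counting 140 days from July 3, 2006 (when Form R-1 is filed) gives a deadline of November 20, 2006; done October 1, 2006 — timely.
Step 5 — 7 and 29 days from October 1, 2006 (when the auditor's consent is delivered) are October 8, 2006 and October 30, 2006 respectively; October 25, 2006 falls inside that range.
Step 6 — 14 and 34 days from October 25, 2006 (when the website notice is posted) are November 8, 2006 and November 28, 2006 respectively; done November 11, 2006 — within the window.
Step 7 — must wait 10 days from November 28, 2006 (end of the 17-day objection period, which began when the posting confirmation is filed on November 11, 2006), so not before December 8, 2006; December 10, 2006 is on or after that date.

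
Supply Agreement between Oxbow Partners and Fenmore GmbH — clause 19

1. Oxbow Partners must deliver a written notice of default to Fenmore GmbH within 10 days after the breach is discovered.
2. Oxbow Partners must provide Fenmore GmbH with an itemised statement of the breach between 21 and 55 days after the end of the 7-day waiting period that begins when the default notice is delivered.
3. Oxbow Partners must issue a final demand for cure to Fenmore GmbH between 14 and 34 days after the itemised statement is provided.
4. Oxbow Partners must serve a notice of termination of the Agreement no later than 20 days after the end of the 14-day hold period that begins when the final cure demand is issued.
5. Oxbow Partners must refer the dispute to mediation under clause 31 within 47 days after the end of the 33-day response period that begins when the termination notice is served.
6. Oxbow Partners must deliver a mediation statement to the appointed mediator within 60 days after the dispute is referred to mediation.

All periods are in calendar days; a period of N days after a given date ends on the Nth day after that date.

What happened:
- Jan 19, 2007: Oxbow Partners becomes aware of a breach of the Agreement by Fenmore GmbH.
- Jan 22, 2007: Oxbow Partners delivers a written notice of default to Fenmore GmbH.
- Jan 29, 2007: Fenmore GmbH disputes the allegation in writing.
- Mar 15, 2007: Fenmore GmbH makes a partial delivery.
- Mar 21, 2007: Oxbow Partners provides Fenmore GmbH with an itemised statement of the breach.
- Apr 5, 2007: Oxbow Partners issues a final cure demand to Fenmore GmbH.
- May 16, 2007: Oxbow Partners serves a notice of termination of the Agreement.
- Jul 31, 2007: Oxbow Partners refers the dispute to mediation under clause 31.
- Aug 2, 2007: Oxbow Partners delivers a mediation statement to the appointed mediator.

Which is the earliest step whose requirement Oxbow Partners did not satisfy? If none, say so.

(1) due by Jan 19, 2007 + 10 days = Jan 29, 2007; done Jan 22, 2007 — timely.
(2) the permitted window runs from Jan 29, 2007 + 21 = Feb 19, 2007 to Jan 29, 2007 + 55 = Mar 25, 2007; Mar 21, 2007 falls inside that range.
(3) the permitted window runs from Mar 21, 2007 + 14 = Apr 4, 2007 to Mar 21, 2007 + 34 = Apr 24, 2007; Apr 5, 2007 falls inside that range.
(4) due by Apr 19, 2007 + 20 days = May 9, 2007; May 16, 2007 misses that deadline by 7 days.

Step 4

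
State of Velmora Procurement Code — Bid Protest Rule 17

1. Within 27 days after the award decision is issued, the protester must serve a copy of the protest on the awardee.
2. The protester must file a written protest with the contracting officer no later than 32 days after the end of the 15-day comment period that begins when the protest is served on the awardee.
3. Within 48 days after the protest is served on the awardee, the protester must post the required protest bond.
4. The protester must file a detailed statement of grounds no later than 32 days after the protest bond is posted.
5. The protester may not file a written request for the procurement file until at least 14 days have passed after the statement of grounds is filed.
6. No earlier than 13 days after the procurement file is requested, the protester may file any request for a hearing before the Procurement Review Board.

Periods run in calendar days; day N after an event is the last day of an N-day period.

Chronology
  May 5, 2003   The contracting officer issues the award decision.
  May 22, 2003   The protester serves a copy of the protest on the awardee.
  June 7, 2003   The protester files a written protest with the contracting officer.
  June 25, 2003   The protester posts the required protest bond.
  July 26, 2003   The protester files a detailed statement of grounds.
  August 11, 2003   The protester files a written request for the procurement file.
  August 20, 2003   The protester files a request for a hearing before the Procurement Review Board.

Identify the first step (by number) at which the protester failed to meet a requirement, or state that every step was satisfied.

Step 6

Step 1: 27 days after May 5, 2003 (when the award decision is issued) is June 1, 2003; May 22, 2003 is within that limit.
Step 2: 32 days after June 6, 2003 (end of the 15-day comment period, which began when the protest is served on the awardee on May 22, 2003) is July 8, 2003; completed June 7, 2003, before the deadline.
Step 3: 48 days after May 22, 2003 (when the protest is served on the awardee) is July 9, 2003; completed June 25, 2003, before the deadline.
Step 4: 32 days after June 25, 2003 (when the protest bond is posted) is July 27, 2003; done July 26, 2003 — timely.
Step 5: the earliest permitted date is 14 days after July 26, 2003 (when the statement of grounds is filed), i.e. August 9, 2003; done August 11, 2003, after the minimum wait.
Step 6: the earliest permitted date is 13 days after August 11, 2003 (when the procurement file is requested), i.e. August 24, 2003; done August 20, 2003 — 4 days too early.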